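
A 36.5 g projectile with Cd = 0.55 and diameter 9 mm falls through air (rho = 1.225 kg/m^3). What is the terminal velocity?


A = pi*(d/2)^2 = pi*(9/2000)^2 = 6.36173e-05 m^2
vt = sqrt(2mg/(Cd*rho*A)) = sqrt(2*0.0365*9.81/(0.55 * 1.225 * 6.36173e-05)) = 129.3 m/s

129.3 m/s


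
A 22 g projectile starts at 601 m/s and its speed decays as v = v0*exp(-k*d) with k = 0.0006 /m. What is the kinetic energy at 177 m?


v = v0*exp(-k*d) = 601*exp(-0.0006*177) = 540.446 m/s
E = 0.5*m*v^2 = 0.5*0.022*540.446^2 = 3213 J

3213 J


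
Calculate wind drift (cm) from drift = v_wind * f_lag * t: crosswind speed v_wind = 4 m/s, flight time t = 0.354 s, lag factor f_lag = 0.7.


drift = v_wind * lag * t = 4 * 0.7 * 0.354 = 0.9912 m ≈ 99.12 cm

99.12 cm


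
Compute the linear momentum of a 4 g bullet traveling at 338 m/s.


p = m*v = 0.004*338 = 1.352 kg·m/s

1.352 kg·m/s


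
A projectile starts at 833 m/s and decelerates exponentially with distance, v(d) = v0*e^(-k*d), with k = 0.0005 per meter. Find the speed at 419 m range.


v = v0*exp(-k*d) = 833*exp(-0.0005*419) = 675.6 m/s

675.6 m/s


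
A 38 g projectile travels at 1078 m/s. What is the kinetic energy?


E = 0.5*m*v^2 = 0.5*0.038*1078^2 = 22080 J

22080 J


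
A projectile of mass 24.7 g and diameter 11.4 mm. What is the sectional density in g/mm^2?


SD = m/d^2 = 24.7/11.4^2 = 0.1901 g/mm^2

0.1901 g/mm^2


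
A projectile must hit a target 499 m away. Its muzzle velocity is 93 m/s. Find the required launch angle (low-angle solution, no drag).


sin(2*theta) = R*g/v0^2 = 499*9.81/93^2 = 0.565983, theta = arcsin(0.565983)/2 = 17.24°

17.24 degrees


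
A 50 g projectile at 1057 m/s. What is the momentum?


p = m*v = 0.05*1057 = 52.85 kg·m/s

52.85 kg·m/s


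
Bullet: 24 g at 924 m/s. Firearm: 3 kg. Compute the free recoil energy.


v_r = m_p*v_p/m_gun = 0.024*924/3 = 7.392 m/s, E_r = 0.5*m_gun*v_r^2 = 0.5*3*7.392^2 = 81.96 J

81.96 J


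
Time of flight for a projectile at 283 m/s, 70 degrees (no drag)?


T = 2*v0*sin(theta)/g = 2*283*sin(70°)/9.81 = 54.22 s

54.22 s


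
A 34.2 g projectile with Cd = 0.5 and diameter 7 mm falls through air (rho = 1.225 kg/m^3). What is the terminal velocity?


A = pi*(d/2)^2 = pi*(7/2000)^2 = 3.84845e-05 m^2
vt = sqrt(2mg/(Cd*rho*A)) = sqrt(2*0.0342*9.81/(0.5 * 1.225 * 3.84845e-05)) = 168.7 m/s

168.7 m/s


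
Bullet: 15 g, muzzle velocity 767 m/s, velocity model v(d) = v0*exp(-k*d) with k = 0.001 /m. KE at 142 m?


v = v0*exp(-k*d) = 767*exp(-0.001*142) = 665.466 m/s
E = 0.5*m*v^2 = 0.5*0.015*665.466^2 = 3321 J

3321 J


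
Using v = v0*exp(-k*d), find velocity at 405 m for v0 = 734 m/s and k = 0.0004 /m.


v = v0*exp(-k*d) = 734*exp(-0.0004*405) = 624.2 m/s

624.2 m/s


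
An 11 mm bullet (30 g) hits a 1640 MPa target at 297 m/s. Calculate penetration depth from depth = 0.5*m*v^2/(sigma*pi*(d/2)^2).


A = pi*(d/2)^2 = pi*(11/2)^2 = 95.0332 mm^2
E = 0.5*m*v^2 = 0.5*0.03*297^2 = 1323.13 J
depth = E/(sigma*A) = 1323.13 J / (1640 MPa * 95.0332 mm^2) = 1323.13/(1640 * 95.0332) m = 0.00848956 m ≈ 8.49 mm

8.49 mm


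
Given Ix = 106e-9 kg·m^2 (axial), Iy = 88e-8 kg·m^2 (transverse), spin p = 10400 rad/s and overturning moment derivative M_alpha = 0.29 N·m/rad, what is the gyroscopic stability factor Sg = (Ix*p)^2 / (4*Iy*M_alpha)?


Sg = Ix^2 * p^2 / (4 * Iy * M_alpha) = (106e-9)^2 * 10400^2 / (4 * 88e-8 * 0.29) = 1.191

1.191


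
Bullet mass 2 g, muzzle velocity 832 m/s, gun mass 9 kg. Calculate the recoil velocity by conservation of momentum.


v_recoil = m_p * v_p / m_gun = 0.002 * 832 / 9 = 0.1849 m/s

0.1849 m/s


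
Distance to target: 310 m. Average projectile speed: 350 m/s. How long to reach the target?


t = d/v = 310/350 = 0.8857 s

0.8857 s


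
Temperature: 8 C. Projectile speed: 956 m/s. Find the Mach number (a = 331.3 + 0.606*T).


a = 331.3 + 0.606*(8) = 336.148 m/s
M = v/a = 956/336.148 = 2.844

2.844


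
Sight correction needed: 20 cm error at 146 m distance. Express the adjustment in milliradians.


1 mrad subtends 1 cm per 10 m of range, so adj = error_cm / (dist_m / 10) = 20 / (146/10) = 1.37 mrad

1.37 mrad


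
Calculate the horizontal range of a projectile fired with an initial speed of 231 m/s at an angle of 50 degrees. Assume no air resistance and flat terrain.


R = v0^2 * sin(2*theta) / g = 231^2 * sin(2*50°) / 9.81 = 5357 m

5357 m


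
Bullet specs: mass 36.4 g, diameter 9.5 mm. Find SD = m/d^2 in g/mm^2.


SD = m/d^2 = 36.4/9.5^2 = 0.4033 g/mm^2

0.4033 g/mm^2


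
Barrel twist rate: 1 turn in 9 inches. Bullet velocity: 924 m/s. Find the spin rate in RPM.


twist_m = 9*0.0254 = 0.2286 m
spin = v/twist = 924/0.2286 = 4041.995 rev/s
RPM = spin*60 = 4041.995*60 ≈ 242520 RPM

242520 RPM


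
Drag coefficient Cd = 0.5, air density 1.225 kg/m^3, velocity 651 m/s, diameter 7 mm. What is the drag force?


A = pi*(d/2)^2 = pi*(7/2000)^2 = 3.84845e-05 m^2
Fd = 0.5*Cd*rho*A*v^2 = 0.5*0.5*1.225*3.84845e-05*651^2 = 4.995 N

4.995 N


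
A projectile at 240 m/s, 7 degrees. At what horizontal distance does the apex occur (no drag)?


R = v0^2*sin(2*theta)/g = 240^2*sin(2*7°)/9.81 = 1420.46 m
apex_dist = R/2 = 1420.46/2 = 710.2 m

710.2 m


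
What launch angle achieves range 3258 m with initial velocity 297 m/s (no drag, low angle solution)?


sin(2*theta) = R*g/v0^2 = 3258*9.81/297^2 = 0.362332, theta = arcsin(0.362332)/2 = 10.62°

10.62 degrees


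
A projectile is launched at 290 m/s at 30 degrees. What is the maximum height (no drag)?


H = (v0*sin(theta))^2 / (2g) = (290*sin(30°))^2 / (2*9.81) = 1072 m

1072 m


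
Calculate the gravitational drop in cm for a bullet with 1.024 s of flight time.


drop = 0.5*g*t^2 = 0.5*9.81*1.024^2 = 5.14327 m ≈ 514.3 cm

514.3 cm


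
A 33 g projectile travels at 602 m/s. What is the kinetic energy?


E = 0.5*m*v^2 = 0.5*0.033*602^2 = 5980 J

5980 J


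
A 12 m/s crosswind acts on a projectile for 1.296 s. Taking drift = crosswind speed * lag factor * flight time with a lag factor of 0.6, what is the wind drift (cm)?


drift = v_wind * lag * t = 12 * 0.6 * 1.296 = 9.3312 m ≈ 933.1 cm

933.1 cm


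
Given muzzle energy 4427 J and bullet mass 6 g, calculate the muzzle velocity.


v = sqrt(2*E/m) = sqrt(2*4427/0.006) = 1215 m/s

1215 m/s


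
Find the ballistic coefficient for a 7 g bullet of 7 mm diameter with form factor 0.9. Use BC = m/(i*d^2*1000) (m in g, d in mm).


BC = m/(i*d^2*1000) = 7/(0.9 * 7^2 * 1000) = 0.0001587

0.0001587


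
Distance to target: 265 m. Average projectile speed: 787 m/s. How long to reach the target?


t = d/v = 265/787 = 0.3367 s

0.3367 s


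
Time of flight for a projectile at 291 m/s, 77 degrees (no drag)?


T = 2*v0*sin(theta)/g = 2*291*sin(77°)/9.81 = 57.81 s

57.81 s


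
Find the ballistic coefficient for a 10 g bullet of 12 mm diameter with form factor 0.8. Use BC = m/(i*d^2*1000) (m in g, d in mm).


BC = m/(i*d^2*1000) = 10/(0.8 * 12^2 * 1000) = 8.681e-05

8.681e-05


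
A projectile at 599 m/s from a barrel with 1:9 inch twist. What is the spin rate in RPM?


twist_m = 9*0.0254 = 0.2286 m
spin = v/twist = 599/0.2286 = 2620.297 rev/s
RPM = spin*60 = 2620.297*60 ≈ 157218 RPM

157218 RPM


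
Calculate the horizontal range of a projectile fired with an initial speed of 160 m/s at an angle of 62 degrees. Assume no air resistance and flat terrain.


R = v0^2 * sin(2*theta) / g = 160^2 * sin(2*62°) / 9.81 = 2163 m

2163 m


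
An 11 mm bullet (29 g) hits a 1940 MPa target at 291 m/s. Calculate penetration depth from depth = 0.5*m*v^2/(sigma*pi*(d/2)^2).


A = pi*(d/2)^2 = pi*(11/2)^2 = 95.0332 mm^2
E = 0.5*m*v^2 = 0.5*0.029*291^2 = 1227.87 J
depth = E/(sigma*A) = 1227.87 J / (1940 MPa * 95.0332 mm^2) = 1227.87/(1940 * 95.0332) m = 0.00666004 m ≈ 6.66 mm

6.66 mm


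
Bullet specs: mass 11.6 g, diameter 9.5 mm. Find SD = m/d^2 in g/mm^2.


SD = m/d^2 = 11.6/9.5^2 = 0.1285 g/mm^2

0.1285 g/mm^2


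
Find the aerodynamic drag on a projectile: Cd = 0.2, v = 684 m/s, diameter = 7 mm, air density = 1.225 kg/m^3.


A = pi*(d/2)^2 = pi*(7/2000)^2 = 3.84845e-05 m^2
Fd = 0.5*Cd*rho*A*v^2 = 0.5*0.2*1.225*3.84845e-05*684^2 = 2.206 N

2.206 N


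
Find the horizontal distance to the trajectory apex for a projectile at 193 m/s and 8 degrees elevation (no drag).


R = v0^2*sin(2*theta)/g = 193^2*sin(2*8°)/9.81 = 1046.61 m
apex_dist = R/2 = 1046.61/2 = 523.3 m

523.3 m


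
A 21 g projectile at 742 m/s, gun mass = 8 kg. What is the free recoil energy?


v_r = m_p*v_p/m_gun = 0.021*742/8 = 1.94775 m/s, E_r = 0.5*m_gun*v_r^2 = 0.5*8*1.94775^2 = 15.17 J

15.17 J


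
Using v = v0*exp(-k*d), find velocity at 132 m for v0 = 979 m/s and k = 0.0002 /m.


v = v0*exp(-k*d) = 979*exp(-0.0002*132) = 953.5 m/s

953.5 m/s


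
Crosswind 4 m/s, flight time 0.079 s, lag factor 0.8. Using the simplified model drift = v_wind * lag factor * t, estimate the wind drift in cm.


drift = v_wind * lag * t = 4 * 0.8 * 0.079 = 0.2528 m ≈ 25.28 cm

25.28 cm


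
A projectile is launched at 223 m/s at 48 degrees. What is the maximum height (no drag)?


H = (v0*sin(theta))^2 / (2g) = (223*sin(48°))^2 / (2*9.81) = 1400 m

1400 m


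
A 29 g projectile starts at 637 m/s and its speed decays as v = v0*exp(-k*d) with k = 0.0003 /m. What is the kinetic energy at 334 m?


v = v0*exp(-k*d) = 637*exp(-0.0003*334) = 576.266 m/s
E = 0.5*m*v^2 = 0.5*0.029*576.266^2 = 4815 J

4815 J


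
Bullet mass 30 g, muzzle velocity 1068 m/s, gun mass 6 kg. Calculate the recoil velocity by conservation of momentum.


v_recoil = m_p * v_p / m_gun = 0.03 * 1068 / 6 = 5.34 m/s

5.34 m/s


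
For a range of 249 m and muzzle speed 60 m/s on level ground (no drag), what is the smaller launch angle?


sin(2*theta) = R*g/v0^2 = 249*9.81/60^2 = 0.678525, theta = arcsin(0.678525)/2 = 21.36°

21.36 degrees


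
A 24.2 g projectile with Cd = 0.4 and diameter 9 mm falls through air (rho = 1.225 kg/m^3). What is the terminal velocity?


A = pi*(d/2)^2 = pi*(9/2000)^2 = 6.36173e-05 m^2
vt = sqrt(2mg/(Cd*rho*A)) = sqrt(2*0.0242*9.81/(0.4 * 1.225 * 6.36173e-05)) = 123.4 m/s

123.4 m/s


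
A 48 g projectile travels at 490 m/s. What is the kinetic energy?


E = 0.5*m*v^2 = 0.5*0.048*490^2 = 5762 J

5762 J


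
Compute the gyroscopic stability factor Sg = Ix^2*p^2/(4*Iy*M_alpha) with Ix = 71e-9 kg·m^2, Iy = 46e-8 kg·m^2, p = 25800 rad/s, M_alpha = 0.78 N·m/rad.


Sg = Ix^2 * p^2 / (4 * Iy * M_alpha) = (71e-9)^2 * 25800^2 / (4 * 46e-8 * 0.78) = 2.338

2.338


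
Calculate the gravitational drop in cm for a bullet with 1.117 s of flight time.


drop = 0.5*g*t^2 = 0.5*9.81*1.117^2 = 6.11991 m ≈ 612 cm

612 cm


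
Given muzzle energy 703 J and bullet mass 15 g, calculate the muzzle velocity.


v = sqrt(2*E/m) = sqrt(2*703/0.015) = 306.2 m/s

306.2 m/s


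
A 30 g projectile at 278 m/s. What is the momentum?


p = m*v = 0.03*278 = 8.34 kg·m/s

8.34 kg·m/s


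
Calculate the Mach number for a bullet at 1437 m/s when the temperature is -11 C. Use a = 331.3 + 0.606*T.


a = 331.3 + 0.606*(-11) = 324.634 m/s
M = v/a = 1437/324.634 = 4.427

4.427


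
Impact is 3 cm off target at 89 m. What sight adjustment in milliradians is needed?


1 mrad subtends 1 cm per 10 m of range, so adj = error_cm / (dist_m / 10) = 3 / (89/10) = 0.3371 mrad

0.3371 mrad


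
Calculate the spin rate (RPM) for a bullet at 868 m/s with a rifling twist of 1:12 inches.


twist_m = 12*0.0254 = 0.3048 m
spin = v/twist = 868/0.3048 = 2847.769 rev/s
RPM = spin*60 = 2847.769*60 ≈ 170866 RPM

170866 RPM


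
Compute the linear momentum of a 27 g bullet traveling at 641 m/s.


p = m*v = 0.027*641 = 17.31 kg·m/s

17.31 kg·m/s


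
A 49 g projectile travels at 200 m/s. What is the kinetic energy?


E = 0.5*m*v^2 = 0.5*0.049*200^2 = 980 J

980 J


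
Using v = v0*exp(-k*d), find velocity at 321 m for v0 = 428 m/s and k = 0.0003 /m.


v = v0*exp(-k*d) = 428*exp(-0.0003*321) = 388.7 m/s

388.7 m/s


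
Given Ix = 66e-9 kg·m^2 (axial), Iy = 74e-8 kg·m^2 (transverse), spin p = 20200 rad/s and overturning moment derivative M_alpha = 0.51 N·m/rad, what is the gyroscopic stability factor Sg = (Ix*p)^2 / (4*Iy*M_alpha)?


Sg = Ix^2 * p^2 / (4 * Iy * M_alpha) = (66e-9)^2 * 20200^2 / (4 * 74e-8 * 0.51) = 1.177

1.177


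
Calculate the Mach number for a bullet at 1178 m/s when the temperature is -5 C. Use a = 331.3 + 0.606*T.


a = 331.3 + 0.606*(-5) = 328.27 m/s
M = v/a = 1178/328.27 = 3.589

3.589


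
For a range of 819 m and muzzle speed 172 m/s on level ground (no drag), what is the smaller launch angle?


sin(2*theta) = R*g/v0^2 = 819*9.81/172^2 = 0.271579, theta = arcsin(0.271579)/2 = 7.879°

7.879 degrees


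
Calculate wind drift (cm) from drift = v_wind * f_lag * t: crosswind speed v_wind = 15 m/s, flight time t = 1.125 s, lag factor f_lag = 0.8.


drift = v_wind * lag * t = 15 * 0.8 * 1.125 = 13.5 m ≈ 1350 cm

1350 cm


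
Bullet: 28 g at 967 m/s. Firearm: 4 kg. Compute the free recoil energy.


v_r = m_p*v_p/m_gun = 0.028*967/4 = 6.769 m/s, E_r = 0.5*m_gun*v_r^2 = 0.5*4*6.769^2 = 91.64 J

91.64 J


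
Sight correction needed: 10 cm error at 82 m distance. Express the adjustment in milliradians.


1 mrad subtends 1 cm per 10 m of range, so adj = error_cm / (dist_m / 10) = 10 / (82/10) = 1.22 mrad

1.22 mrad


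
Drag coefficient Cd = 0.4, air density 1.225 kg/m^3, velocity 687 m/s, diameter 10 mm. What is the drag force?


A = pi*(d/2)^2 = pi*(10/2000)^2 = 7.85398e-05 m^2
Fd = 0.5*Cd*rho*A*v^2 = 0.5*0.4*1.225*7.85398e-05*687^2 = 9.082 N

9.082 N


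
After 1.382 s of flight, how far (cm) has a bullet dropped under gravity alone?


drop = 0.5*g*t^2 = 0.5*9.81*1.382^2 = 9.36818 m ≈ 936.8 cm

936.8 cm


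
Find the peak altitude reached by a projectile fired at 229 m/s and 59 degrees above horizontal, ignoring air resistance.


H = (v0*sin(theta))^2 / (2g) = (229*sin(59°))^2 / (2*9.81) = 1964 m

1964 m


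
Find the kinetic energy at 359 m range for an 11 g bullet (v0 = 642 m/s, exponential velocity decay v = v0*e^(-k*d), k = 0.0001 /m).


v = v0*exp(-k*d) = 642*exp(-0.0001*359) = 619.361 m/s
E = 0.5*m*v^2 = 0.5*0.011*619.361^2 = 2110 J

2110 J


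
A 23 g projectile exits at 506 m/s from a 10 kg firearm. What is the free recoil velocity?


v_recoil = m_p * v_p / m_gun = 0.023 * 506 / 10 = 1.164 m/s

1.164 m/s


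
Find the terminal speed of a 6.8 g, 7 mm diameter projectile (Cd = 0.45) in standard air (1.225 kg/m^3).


A = pi*(d/2)^2 = pi*(7/2000)^2 = 3.84845e-05 m^2
vt = sqrt(2mg/(Cd*rho*A)) = sqrt(2*0.0068*9.81/(0.45 * 1.225 * 3.84845e-05)) = 79.3 m/s

79.3 m/s


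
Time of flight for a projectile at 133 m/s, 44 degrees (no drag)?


T = 2*v0*sin(theta)/g = 2*133*sin(44°)/9.81 = 18.84 s

18.84 s


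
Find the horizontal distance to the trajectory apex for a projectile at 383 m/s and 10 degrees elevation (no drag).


R = v0^2*sin(2*theta)/g = 383^2*sin(2*10°)/9.81 = 5114.23 m
apex_dist = R/2 = 5114.23/2 = 2557 m

2557 m


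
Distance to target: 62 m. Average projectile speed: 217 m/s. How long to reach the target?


t = d/v = 62/217 = 0.2857 s

0.2857 s


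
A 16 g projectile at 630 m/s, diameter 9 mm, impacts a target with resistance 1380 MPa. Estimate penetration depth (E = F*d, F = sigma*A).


A = pi*(d/2)^2 = pi*(9/2)^2 = 63.6173 mm^2
E = 0.5*m*v^2 = 0.5*0.016*630^2 = 3175.2 J
depth = E/(sigma*A) = 3175.2 J / (1380 MPa * 63.6173 mm^2) = 3175.2/(1380 * 63.6173) m = 0.0361674 m ≈ 36.17 mm

36.17 mm


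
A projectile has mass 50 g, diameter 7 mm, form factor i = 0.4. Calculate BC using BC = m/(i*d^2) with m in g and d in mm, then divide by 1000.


BC = m/(i*d^2*1000) = 50/(0.4 * 7^2 * 1000) = 0.002551

0.002551


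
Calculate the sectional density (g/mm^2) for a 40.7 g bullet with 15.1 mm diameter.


SD = m/d^2 = 40.7/15.1^2 = 0.1785 g/mm^2

0.1785 g/mm^2


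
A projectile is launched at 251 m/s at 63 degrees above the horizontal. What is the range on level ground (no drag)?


R = v0^2 * sin(2*theta) / g = 251^2 * sin(2*63°) / 9.81 = 5196 m

5196 m


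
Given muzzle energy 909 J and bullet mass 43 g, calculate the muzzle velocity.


v = sqrt(2*E/m) = sqrt(2*909/0.043) = 205.6 m/s

205.6 m/s


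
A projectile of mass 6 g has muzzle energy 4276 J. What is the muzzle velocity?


v = sqrt(2*E/m) = sqrt(2*4276/0.006) = 1194 m/s

1194 m/s


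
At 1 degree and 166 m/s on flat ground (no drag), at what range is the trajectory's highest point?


R = v0^2*sin(2*theta)/g = 166^2*sin(2*1°)/9.81 = 98.0317 m
apex_dist = R/2 = 98.0317/2 = 49.02 m

49.02 m


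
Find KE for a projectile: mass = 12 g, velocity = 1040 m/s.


E = 0.5*m*v^2 = 0.5*0.012*1040^2 = 6490 J

6490 J


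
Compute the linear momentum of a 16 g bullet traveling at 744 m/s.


p = m*v = 0.016*744 = 11.9 kg·m/s

11.9 kg·m/s


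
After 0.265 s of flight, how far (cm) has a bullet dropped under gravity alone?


drop = 0.5*g*t^2 = 0.5*9.81*0.265^2 = 0.344454 m ≈ 34.45 cm

34.45 cm


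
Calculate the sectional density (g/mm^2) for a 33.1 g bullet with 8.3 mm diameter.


SD = m/d^2 = 33.1/8.3^2 = 0.4805 g/mm^2

0.4805 g/mm^2


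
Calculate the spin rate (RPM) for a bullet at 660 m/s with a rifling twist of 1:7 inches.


twist_m = 7*0.0254 = 0.1778 m
spin = v/twist = 660/0.1778 = 3712.036 rev/s
RPM = spin*60 = 3712.036*60 ≈ 222722 RPM

222722 RPM


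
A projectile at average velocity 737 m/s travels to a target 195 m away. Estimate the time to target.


t = d/v = 195/737 = 0.2646 s

0.2646 s


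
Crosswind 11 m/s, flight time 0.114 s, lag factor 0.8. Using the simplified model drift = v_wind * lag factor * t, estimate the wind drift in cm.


drift = v_wind * lag * t = 11 * 0.8 * 0.114 = 1.0032 m ≈ 100.3 cm

100.3 cm


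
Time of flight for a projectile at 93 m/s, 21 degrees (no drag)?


T = 2*v0*sin(theta)/g = 2*93*sin(21°)/9.81 = 6.795 s

6.795 s


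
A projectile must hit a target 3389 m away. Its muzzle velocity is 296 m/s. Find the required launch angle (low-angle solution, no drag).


sin(2*theta) = R*g/v0^2 = 3389*9.81/296^2 = 0.379452, theta = arcsin(0.379452)/2 = 11.15°

11.15 degrees


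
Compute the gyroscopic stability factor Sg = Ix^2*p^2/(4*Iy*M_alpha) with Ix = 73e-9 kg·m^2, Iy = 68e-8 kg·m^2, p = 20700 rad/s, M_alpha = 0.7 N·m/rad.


Sg = Ix^2 * p^2 / (4 * Iy * M_alpha) = (73e-9)^2 * 20700^2 / (4 * 68e-8 * 0.7) = 1.199

1.199


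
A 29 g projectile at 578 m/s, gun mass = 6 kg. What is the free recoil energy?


v_r = m_p*v_p/m_gun = 0.029*578/6 = 2.79367 m/s, E_r = 0.5*m_gun*v_r^2 = 0.5*6*2.79367^2 = 23.41 J

23.41 J


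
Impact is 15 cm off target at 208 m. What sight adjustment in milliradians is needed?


1 mrad subtends 1 cm per 10 m of range, so adj = error_cm / (dist_m / 10) = 15 / (208/10) = 0.7212 mrad

0.7212 mrad


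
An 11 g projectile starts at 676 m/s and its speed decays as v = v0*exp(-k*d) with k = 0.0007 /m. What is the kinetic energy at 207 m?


v = v0*exp(-k*d) = 676*exp(-0.0007*207) = 584.814 m/s
E = 0.5*m*v^2 = 0.5*0.011*584.814^2 = 1881 J

1881 J


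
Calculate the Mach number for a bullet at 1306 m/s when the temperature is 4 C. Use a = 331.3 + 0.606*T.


a = 331.3 + 0.606*(4) = 333.724 m/s
M = v/a = 1306/333.724 = 3.913

3.913


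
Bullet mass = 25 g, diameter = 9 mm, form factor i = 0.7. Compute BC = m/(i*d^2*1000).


BC = m/(i*d^2*1000) = 25/(0.7 * 9^2 * 1000) = 0.0004409

0.0004409


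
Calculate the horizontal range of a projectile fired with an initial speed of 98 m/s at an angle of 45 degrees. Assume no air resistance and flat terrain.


R = v0^2 * sin(2*theta) / g = 98^2 * sin(2*45°) / 9.81 = 979 m

979 m


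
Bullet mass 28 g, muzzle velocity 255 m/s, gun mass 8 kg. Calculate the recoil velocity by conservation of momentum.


v_recoil = m_p * v_p / m_gun = 0.028 * 255 / 8 = 0.8925 m/s

0.8925 m/s


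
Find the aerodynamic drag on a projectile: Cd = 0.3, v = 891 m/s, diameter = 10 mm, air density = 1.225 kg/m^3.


A = pi*(d/2)^2 = pi*(10/2000)^2 = 7.85398e-05 m^2
Fd = 0.5*Cd*rho*A*v^2 = 0.5*0.3*1.225*7.85398e-05*891^2 = 11.46 N

11.46 N


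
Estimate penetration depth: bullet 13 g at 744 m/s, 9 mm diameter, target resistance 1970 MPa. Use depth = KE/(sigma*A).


A = pi*(d/2)^2 = pi*(9/2)^2 = 63.6173 mm^2
E = 0.5*m*v^2 = 0.5*0.013*744^2 = 3597.98 J
depth = E/(sigma*A) = 3597.98 J / (1970 MPa * 63.6173 mm^2) = 3597.98/(1970 * 63.6173) m = 0.028709 m ≈ 28.71 mm

28.71 mm


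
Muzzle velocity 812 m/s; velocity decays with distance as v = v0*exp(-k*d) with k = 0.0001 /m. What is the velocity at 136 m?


v = v0*exp(-k*d) = 812*exp(-0.0001*136) = 801 m/s

801 m/s


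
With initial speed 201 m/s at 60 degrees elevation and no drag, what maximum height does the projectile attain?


H = (v0*sin(theta))^2 / (2g) = (201*sin(60°))^2 / (2*9.81) = 1544 m

1544 m


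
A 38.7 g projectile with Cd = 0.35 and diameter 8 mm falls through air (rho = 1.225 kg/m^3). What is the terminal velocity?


A = pi*(d/2)^2 = pi*(8/2000)^2 = 5.02655e-05 m^2
vt = sqrt(2mg/(Cd*rho*A)) = sqrt(2*0.0387*9.81/(0.35 * 1.225 * 5.02655e-05)) = 187.7 m/s

187.7 m/s


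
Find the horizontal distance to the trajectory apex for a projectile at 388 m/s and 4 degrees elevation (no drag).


R = v0^2*sin(2*theta)/g = 388^2*sin(2*4°)/9.81 = 2135.75 m
apex_dist = R/2 = 2135.75/2 = 1068 m

1068 m


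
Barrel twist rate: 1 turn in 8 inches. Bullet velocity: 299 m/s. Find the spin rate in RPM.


twist_m = 8*0.0254 = 0.2032 m
spin = v/twist = 299/0.2032 = 1471.457 rev/s
RPM = spin*60 = 1471.457*60 ≈ 88287 RPM

88287 RPM


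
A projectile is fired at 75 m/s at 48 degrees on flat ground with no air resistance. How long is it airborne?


T = 2*v0*sin(theta)/g = 2*75*sin(48°)/9.81 = 11.36 s

11.36 s


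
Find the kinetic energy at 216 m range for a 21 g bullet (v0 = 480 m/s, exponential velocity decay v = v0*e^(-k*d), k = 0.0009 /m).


v = v0*exp(-k*d) = 480*exp(-0.0009*216) = 395.198 m/s
E = 0.5*m*v^2 = 0.5*0.021*395.198^2 = 1640 J

1640 J


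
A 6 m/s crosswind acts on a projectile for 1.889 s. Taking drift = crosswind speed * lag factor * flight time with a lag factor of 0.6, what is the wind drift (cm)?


drift = v_wind * lag * t = 6 * 0.6 * 1.889 = 6.8004 m ≈ 680 cm

680 cm


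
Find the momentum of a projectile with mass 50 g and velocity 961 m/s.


p = m*v = 0.05*961 = 48.05 kg·m/s

48.05 kg·m/s


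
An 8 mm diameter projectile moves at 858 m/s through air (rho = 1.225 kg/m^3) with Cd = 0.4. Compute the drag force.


A = pi*(d/2)^2 = pi*(8/2000)^2 = 5.02655e-05 m^2
Fd = 0.5*Cd*rho*A*v^2 = 0.5*0.4*1.225*5.02655e-05*858^2 = 9.066 N

9.066 N


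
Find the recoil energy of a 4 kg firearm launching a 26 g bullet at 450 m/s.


v_r = m_p*v_p/m_gun = 0.026*450/4 = 2.925 m/s, E_r = 0.5*m_gun*v_r^2 = 0.5*4*2.925^2 = 17.11 J

17.11 J


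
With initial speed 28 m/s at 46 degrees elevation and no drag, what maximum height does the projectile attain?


H = (v0*sin(theta))^2 / (2g) = (28*sin(46°))^2 / (2*9.81) = 20.68 m

20.68 m


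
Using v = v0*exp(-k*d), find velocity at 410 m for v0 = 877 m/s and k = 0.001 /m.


v = v0*exp(-k*d) = 877*exp(-0.001*410) = 582 m/s

582 m/s


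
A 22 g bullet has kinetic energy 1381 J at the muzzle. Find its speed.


v = sqrt(2*E/m) = sqrt(2*1381/0.022) = 354.3 m/s

354.3 m/s


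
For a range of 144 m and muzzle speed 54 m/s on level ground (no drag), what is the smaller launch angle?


sin(2*theta) = R*g/v0^2 = 144*9.81/54^2 = 0.484444, theta = arcsin(0.484444)/2 = 14.49°

14.49 degrees


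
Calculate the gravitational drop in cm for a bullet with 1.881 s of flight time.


drop = 0.5*g*t^2 = 0.5*9.81*1.881^2 = 17.3547 m ≈ 1735 cm

1735 cm


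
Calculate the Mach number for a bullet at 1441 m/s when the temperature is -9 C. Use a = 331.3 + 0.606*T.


a = 331.3 + 0.606*(-9) = 325.846 m/s
M = v/a = 1441/325.846 = 4.422

4.422


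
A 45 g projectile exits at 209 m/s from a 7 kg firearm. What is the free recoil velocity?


v_recoil = m_p * v_p / m_gun = 0.045 * 209 / 7 = 1.344 m/s

1.344 m/s


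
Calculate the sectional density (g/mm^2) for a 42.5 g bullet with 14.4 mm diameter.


SD = m/d^2 = 42.5/14.4^2 = 0.205 g/mm^2

0.205 g/mm^2


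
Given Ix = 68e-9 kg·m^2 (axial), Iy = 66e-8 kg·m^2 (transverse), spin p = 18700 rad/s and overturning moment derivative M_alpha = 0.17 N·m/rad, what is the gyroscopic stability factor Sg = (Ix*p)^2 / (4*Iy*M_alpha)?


Sg = Ix^2 * p^2 / (4 * Iy * M_alpha) = (68e-9)^2 * 18700^2 / (4 * 66e-8 * 0.17) = 3.603

3.603


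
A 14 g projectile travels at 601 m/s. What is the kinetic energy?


E = 0.5*m*v^2 = 0.5*0.014*601^2 = 2528 J

2528 J


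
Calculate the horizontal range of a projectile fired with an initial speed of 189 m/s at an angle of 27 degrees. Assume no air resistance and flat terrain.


R = v0^2 * sin(2*theta) / g = 189^2 * sin(2*27°) / 9.81 = 2946 m

2946 m


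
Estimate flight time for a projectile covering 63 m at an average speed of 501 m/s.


t = d/v = 63/501 = 0.1257 s

0.1257 s


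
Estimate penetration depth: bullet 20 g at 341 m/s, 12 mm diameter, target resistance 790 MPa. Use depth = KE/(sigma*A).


A = pi*(d/2)^2 = pi*(12/2)^2 = 113.097 mm^2
E = 0.5*m*v^2 = 0.5*0.02*341^2 = 1162.81 J
depth = E/(sigma*A) = 1162.81 J / (790 MPa * 113.097 mm^2) = 1162.81/(790 * 113.097) m = 0.0130146 m ≈ 13.01 mm

13.01 mm


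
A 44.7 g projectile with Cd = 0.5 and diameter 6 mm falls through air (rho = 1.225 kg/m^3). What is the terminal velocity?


A = pi*(d/2)^2 = pi*(6/2000)^2 = 2.82743e-05 m^2
vt = sqrt(2mg/(Cd*rho*A)) = sqrt(2*0.0447*9.81/(0.5 * 1.225 * 2.82743e-05)) = 225 m/s

225 m/s


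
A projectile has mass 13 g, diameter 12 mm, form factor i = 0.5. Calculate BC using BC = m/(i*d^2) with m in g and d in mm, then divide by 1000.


BC = m/(i*d^2*1000) = 13/(0.5 * 12^2 * 1000) = 0.0001806

0.0001806


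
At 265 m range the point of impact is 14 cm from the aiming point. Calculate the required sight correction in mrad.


1 mrad subtends 1 cm per 10 m of range, so adj = error_cm / (dist_m / 10) = 14 / (265/10) = 0.5283 mrad

0.5283 mrad


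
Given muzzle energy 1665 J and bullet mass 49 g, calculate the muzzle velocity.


v = sqrt(2*E/m) = sqrt(2*1665/0.049) = 260.7 m/s

260.7 m/s


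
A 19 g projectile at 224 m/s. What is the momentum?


p = m*v = 0.019*224 = 4.256 kg·m/s

4.256 kg·m/s


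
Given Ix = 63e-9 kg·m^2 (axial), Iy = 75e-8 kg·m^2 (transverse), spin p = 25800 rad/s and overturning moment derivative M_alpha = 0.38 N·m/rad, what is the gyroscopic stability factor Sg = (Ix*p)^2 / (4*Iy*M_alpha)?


Sg = Ix^2 * p^2 / (4 * Iy * M_alpha) = (63e-9)^2 * 25800^2 / (4 * 75e-8 * 0.38) = 2.317

2.317


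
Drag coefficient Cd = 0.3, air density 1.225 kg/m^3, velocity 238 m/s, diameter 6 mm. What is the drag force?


A = pi*(d/2)^2 = pi*(6/2000)^2 = 2.82743e-05 m^2
Fd = 0.5*Cd*rho*A*v^2 = 0.5*0.3*1.225*2.82743e-05*238^2 = 0.2943 N

0.2943 N


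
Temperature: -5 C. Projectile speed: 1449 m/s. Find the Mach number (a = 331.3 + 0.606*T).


a = 331.3 + 0.606*(-5) = 328.27 m/s
M = v/a = 1449/328.27 = 4.414

4.414


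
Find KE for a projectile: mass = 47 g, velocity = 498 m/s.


E = 0.5*m*v^2 = 0.5*0.047*498^2 = 5828 J

5828 J


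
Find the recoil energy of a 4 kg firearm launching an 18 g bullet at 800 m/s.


v_r = m_p*v_p/m_gun = 0.018*800/4 = 3.6 m/s, E_r = 0.5*m_gun*v_r^2 = 0.5*4*3.6^2 = 25.92 J

25.92 J


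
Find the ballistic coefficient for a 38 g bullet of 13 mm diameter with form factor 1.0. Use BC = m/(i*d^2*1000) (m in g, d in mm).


BC = m/(i*d^2*1000) = 38/(1.0 * 13^2 * 1000) = 0.0002249

0.0002249


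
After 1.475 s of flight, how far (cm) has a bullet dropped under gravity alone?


drop = 0.5*g*t^2 = 0.5*9.81*1.475^2 = 10.6714 m ≈ 1067 cm

1067 cm


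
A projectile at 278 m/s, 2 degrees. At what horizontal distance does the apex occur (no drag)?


R = v0^2*sin(2*theta)/g = 278^2*sin(2*2°)/9.81 = 549.547 m
apex_dist = R/2 = 549.547/2 = 274.8 m

274.8 m


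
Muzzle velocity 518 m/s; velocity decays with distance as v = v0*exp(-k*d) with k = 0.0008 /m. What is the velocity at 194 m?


v = v0*exp(-k*d) = 518*exp(-0.0008*194) = 443.5 m/s

443.5 m/s


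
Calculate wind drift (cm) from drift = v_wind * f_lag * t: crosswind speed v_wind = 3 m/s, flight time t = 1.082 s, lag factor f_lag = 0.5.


drift = v_wind * lag * t = 3 * 0.5 * 1.082 = 1.623 m ≈ 162.3 cm

162.3 cm


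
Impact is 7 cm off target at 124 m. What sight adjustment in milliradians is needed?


1 mrad subtends 1 cm per 10 m of range, so adj = error_cm / (dist_m / 10) = 7 / (124/10) = 0.5645 mrad

0.5645 mrad


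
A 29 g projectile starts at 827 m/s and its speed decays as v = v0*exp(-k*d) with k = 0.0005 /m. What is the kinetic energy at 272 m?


v = v0*exp(-k*d) = 827*exp(-0.0005*272) = 721.841 m/s
E = 0.5*m*v^2 = 0.5*0.029*721.841^2 = 7555 J

7555 J


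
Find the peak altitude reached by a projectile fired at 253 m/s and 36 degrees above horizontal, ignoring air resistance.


H = (v0*sin(theta))^2 / (2g) = (253*sin(36°))^2 / (2*9.81) = 1127 m

1127 m


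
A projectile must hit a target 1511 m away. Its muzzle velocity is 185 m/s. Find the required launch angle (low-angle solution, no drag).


sin(2*theta) = R*g/v0^2 = 1511*9.81/185^2 = 0.433102, theta = arcsin(0.433102)/2 = 12.83°

12.83 degrees


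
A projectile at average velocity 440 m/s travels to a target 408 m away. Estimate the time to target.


t = d/v = 408/440 = 0.9273 s

0.9273 s


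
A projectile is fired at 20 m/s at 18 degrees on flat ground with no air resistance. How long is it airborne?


T = 2*v0*sin(theta)/g = 2*20*sin(18°)/9.81 = 1.26 s

1.26 s


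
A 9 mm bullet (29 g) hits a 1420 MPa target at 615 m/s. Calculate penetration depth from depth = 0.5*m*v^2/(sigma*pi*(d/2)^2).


A = pi*(d/2)^2 = pi*(9/2)^2 = 63.6173 mm^2
E = 0.5*m*v^2 = 0.5*0.029*615^2 = 5484.26 J
depth = E/(sigma*A) = 5484.26 J / (1420 MPa * 63.6173 mm^2) = 5484.26/(1420 * 63.6173) m = 0.0607093 m ≈ 60.71 mm

60.71 mm


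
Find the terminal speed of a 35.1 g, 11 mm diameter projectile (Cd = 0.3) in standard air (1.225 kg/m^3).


A = pi*(d/2)^2 = pi*(11/2000)^2 = 9.50332e-05 m^2
vt = sqrt(2mg/(Cd*rho*A)) = sqrt(2*0.0351*9.81/(0.3 * 1.225 * 9.50332e-05)) = 140.4 m/s

140.4 m/s


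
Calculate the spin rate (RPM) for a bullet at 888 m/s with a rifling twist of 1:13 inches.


twist_m = 13*0.0254 = 0.3302 m
spin = v/twist = 888/0.3302 = 2689.279 rev/s
RPM = spin*60 = 2689.279*60 ≈ 161357 RPM

161357 RPM


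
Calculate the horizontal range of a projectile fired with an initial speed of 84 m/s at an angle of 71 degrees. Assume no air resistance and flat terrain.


R = v0^2 * sin(2*theta) / g = 84^2 * sin(2*71°) / 9.81 = 442.8 m

442.8 m


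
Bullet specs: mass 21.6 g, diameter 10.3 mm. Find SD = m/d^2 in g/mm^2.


SD = m/d^2 = 21.6/10.3^2 = 0.2036 g/mm^2

0.2036 g/mm^2


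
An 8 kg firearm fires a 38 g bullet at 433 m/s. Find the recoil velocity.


v_recoil = m_p * v_p / m_gun = 0.038 * 433 / 8 = 2.057 m/s

2.057 m/s


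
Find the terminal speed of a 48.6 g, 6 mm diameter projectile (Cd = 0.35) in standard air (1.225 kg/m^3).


A = pi*(d/2)^2 = pi*(6/2000)^2 = 2.82743e-05 m^2
vt = sqrt(2mg/(Cd*rho*A)) = sqrt(2*0.0486*9.81/(0.35 * 1.225 * 2.82743e-05)) = 280.5 m/s

280.5 m/s


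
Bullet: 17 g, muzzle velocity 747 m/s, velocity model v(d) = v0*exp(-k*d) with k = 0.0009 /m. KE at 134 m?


v = v0*exp(-k*d) = 747*exp(-0.0009*134) = 662.132 m/s
E = 0.5*m*v^2 = 0.5*0.017*662.132^2 = 3727 J

3727 J


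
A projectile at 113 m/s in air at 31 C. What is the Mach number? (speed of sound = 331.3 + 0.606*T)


a = 331.3 + 0.606*(31) = 350.086 m/s
M = v/a = 113/350.086 = 0.3228

0.3228


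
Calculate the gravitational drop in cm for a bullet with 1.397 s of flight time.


drop = 0.5*g*t^2 = 0.5*9.81*1.397^2 = 9.57264 m ≈ 957.3 cm

957.3 cm


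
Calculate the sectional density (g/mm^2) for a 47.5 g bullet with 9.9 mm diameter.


SD = m/d^2 = 47.5/9.9^2 = 0.4846 g/mm^2

0.4846 g/mm^2


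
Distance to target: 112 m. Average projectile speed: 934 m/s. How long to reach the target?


t = d/v = 112/934 = 0.1199 s

0.1199 s


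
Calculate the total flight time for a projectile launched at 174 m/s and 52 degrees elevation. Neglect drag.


T = 2*v0*sin(theta)/g = 2*174*sin(52°)/9.81 = 27.95 s

27.95 s


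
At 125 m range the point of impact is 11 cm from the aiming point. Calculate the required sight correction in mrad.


1 mrad subtends 1 cm per 10 m of range, so adj = error_cm / (dist_m / 10) = 11 / (125/10) = 0.88 mrad

0.88 mrad


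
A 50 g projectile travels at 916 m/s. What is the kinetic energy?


E = 0.5*m*v^2 = 0.5*0.05*916^2 = 20976 J

20976 J


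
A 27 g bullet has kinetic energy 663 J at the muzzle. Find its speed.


v = sqrt(2*E/m) = sqrt(2*663/0.027) = 221.6 m/s

221.6 m/s


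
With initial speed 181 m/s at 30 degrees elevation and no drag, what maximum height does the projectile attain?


H = (v0*sin(theta))^2 / (2g) = (181*sin(30°))^2 / (2*9.81) = 417.4 m

417.4 m


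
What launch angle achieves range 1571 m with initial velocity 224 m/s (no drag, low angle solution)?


sin(2*theta) = R*g/v0^2 = 1571*9.81/224^2 = 0.307149, theta = arcsin(0.307149)/2 = 8.944°

8.944 degrees


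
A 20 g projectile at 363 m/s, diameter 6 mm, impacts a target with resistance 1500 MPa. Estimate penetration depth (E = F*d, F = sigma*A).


A = pi*(d/2)^2 = pi*(6/2)^2 = 28.2743 mm^2
E = 0.5*m*v^2 = 0.5*0.02*363^2 = 1317.69 J
depth = E/(sigma*A) = 1317.69 J / (1500 MPa * 28.2743 mm^2) = 1317.69/(1500 * 28.2743) m = 0.0310692 m ≈ 31.07 mm

31.07 mm


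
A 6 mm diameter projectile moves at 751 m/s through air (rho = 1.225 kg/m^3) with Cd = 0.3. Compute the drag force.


A = pi*(d/2)^2 = pi*(6/2000)^2 = 2.82743e-05 m^2
Fd = 0.5*Cd*rho*A*v^2 = 0.5*0.3*1.225*2.82743e-05*751^2 = 2.93 N

2.93 N


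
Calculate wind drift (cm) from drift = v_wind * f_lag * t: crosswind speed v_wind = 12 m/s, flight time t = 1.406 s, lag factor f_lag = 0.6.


drift = v_wind * lag * t = 12 * 0.6 * 1.406 = 10.1232 m ≈ 1012 cm

1012 cm


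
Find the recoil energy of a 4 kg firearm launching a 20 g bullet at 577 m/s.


v_r = m_p*v_p/m_gun = 0.02*577/4 = 2.885 m/s, E_r = 0.5*m_gun*v_r^2 = 0.5*4*2.885^2 = 16.65 J

16.65 J


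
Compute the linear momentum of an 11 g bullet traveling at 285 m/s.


p = m*v = 0.011*285 = 3.135 kg·m/s

3.135 kg·m/s


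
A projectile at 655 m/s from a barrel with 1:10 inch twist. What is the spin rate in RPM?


twist_m = 10*0.0254 = 0.254 m
spin = v/twist = 655/0.254 = 2578.74 rev/s
RPM = spin*60 = 2578.74*60 ≈ 154724 RPM

154724 RPM


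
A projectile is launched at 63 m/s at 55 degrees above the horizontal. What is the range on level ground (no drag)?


R = v0^2 * sin(2*theta) / g = 63^2 * sin(2*55°) / 9.81 = 380.2 m

380.2 m


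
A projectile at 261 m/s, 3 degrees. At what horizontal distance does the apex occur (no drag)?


R = v0^2*sin(2*theta)/g = 261^2*sin(2*3°)/9.81 = 725.849 m
apex_dist = R/2 = 725.849/2 = 362.9 m

362.9 m


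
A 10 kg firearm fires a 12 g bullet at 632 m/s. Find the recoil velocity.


v_recoil = m_p * v_p / m_gun = 0.012 * 632 / 10 = 0.7584 m/s

0.7584 m/s


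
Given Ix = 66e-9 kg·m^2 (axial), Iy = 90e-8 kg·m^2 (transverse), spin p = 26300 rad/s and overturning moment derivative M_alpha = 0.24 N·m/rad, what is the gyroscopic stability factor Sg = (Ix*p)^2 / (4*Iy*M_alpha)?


Sg = Ix^2 * p^2 / (4 * Iy * M_alpha) = (66e-9)^2 * 26300^2 / (4 * 90e-8 * 0.24) = 3.487

3.487


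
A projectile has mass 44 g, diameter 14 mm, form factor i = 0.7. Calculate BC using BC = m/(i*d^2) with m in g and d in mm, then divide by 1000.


BC = m/(i*d^2*1000) = 44/(0.7 * 14^2 * 1000) = 0.0003207

0.0003207


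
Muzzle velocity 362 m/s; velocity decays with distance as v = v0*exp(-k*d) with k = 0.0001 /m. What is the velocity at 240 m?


v = v0*exp(-k*d) = 362*exp(-0.0001*240) = 353.4 m/s

353.4 m/s


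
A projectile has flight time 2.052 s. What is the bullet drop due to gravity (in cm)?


drop = 0.5*g*t^2 = 0.5*9.81*2.052^2 = 20.6535 m ≈ 2065 cm

2065 cm


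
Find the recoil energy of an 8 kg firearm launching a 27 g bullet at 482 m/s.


v_r = m_p*v_p/m_gun = 0.027*482/8 = 1.62675 m/s, E_r = 0.5*m_gun*v_r^2 = 0.5*8*1.62675^2 = 10.59 J

10.59 J


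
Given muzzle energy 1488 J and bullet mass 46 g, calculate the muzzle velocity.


v = sqrt(2*E/m) = sqrt(2*1488/0.046) = 254.4 m/s

254.4 m/s


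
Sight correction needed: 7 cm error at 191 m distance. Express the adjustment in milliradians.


1 mrad subtends 1 cm per 10 m of range, so adj = error_cm / (dist_m / 10) = 7 / (191/10) = 0.3665 mrad

0.3665 mrad


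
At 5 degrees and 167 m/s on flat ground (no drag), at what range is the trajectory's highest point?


R = v0^2*sin(2*theta)/g = 167^2*sin(2*5°)/9.81 = 493.667 m
apex_dist = R/2 = 493.667/2 = 246.8 m

246.8 m


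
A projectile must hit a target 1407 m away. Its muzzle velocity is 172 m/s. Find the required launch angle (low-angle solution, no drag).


sin(2*theta) = R*g/v0^2 = 1407*9.81/172^2 = 0.466559, theta = arcsin(0.466559)/2 = 13.91°

13.91 degrees


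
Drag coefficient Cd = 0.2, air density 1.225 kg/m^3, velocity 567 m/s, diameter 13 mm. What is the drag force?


A = pi*(d/2)^2 = pi*(13/2000)^2 = 1.32732e-04 m^2
Fd = 0.5*Cd*rho*A*v^2 = 0.5*0.2*1.225*1.32732e-04*567^2 = 5.227 N

5.227 N


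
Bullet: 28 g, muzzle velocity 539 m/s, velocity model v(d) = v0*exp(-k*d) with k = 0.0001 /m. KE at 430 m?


v = v0*exp(-k*d) = 539*exp(-0.0001*430) = 516.314 m/s
E = 0.5*m*v^2 = 0.5*0.028*516.314^2 = 3732 J

3732 J


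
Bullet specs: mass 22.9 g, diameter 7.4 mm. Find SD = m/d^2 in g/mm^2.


SD = m/d^2 = 22.9/7.4^2 = 0.4182 g/mm^2

0.4182 g/mm^2


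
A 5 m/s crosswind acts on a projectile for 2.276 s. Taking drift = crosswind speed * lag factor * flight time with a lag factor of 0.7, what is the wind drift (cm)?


drift = v_wind * lag * t = 5 * 0.7 * 2.276 = 7.966 m ≈ 796.6 cm

796.6 cm


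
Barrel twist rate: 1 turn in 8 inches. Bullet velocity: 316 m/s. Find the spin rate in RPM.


twist_m = 8*0.0254 = 0.2032 m
spin = v/twist = 316/0.2032 = 1555.118 rev/s
RPM = spin*60 = 1555.118*60 ≈ 93307 RPM

93307 RPM


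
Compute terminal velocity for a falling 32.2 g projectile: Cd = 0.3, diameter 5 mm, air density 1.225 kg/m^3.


A = pi*(d/2)^2 = pi*(5/2000)^2 = 1.96350e-05 m^2
vt = sqrt(2mg/(Cd*rho*A)) = sqrt(2*0.0322*9.81/(0.3 * 1.225 * 1.96350e-05)) = 295.9 m/s

295.9 m/s


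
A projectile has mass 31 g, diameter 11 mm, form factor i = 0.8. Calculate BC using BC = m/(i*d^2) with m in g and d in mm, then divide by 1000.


BC = m/(i*d^2*1000) = 31/(0.8 * 11^2 * 1000) = 0.0003202

0.0003202


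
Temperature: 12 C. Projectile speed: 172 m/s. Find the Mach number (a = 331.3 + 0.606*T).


a = 331.3 + 0.606*(12) = 338.572 m/s
M = v/a = 172/338.572 = 0.508

0.508


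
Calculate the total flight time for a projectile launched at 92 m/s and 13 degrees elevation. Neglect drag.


T = 2*v0*sin(theta)/g = 2*92*sin(13°)/9.81 = 4.219 s

4.219 s
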